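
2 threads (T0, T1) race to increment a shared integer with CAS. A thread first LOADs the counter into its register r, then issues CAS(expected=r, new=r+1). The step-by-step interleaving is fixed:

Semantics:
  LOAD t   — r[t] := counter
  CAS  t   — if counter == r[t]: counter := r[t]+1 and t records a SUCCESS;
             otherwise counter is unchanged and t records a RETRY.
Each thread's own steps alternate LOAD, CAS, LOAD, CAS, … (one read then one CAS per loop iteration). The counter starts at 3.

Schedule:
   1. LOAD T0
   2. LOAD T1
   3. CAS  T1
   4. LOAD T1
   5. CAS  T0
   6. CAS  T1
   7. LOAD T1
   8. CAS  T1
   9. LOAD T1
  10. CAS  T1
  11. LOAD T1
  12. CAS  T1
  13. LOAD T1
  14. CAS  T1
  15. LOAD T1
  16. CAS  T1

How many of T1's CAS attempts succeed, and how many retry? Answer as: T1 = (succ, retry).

T1 = (7, 0)

T0 LOAD — after: cnt=3, r=3 — load
T1 LOAD — after: cnt=3, r=3 — load
T1 CAS — after: cnt=4, r=3 — ok
T1 LOAD — after: cnt=4, r=4 — load
T0 CAS — after: cnt=4, r=3 — retry
T1 CAS — after: cnt=5, r=4 — ok
T1 LOAD — after: cnt=5, r=5 — load
T1 CAS — after: cnt=6, r=5 — ok
T1 LOAD — after: cnt=6, r=6 — load
T1 CAS — after: cnt=7, r=6 — ok
T1 LOAD — after: cnt=7, r=7 — load
T1 CAS — after: cnt=8, r=7 — ok
T1 LOAD — after: cnt=8, r=8 — load
T1 CAS — after: cnt=9, r=8 — ok
T1 LOAD — after: cnt=9, r=9 — load
T1 CAS — after: cnt=10, r=9 — ok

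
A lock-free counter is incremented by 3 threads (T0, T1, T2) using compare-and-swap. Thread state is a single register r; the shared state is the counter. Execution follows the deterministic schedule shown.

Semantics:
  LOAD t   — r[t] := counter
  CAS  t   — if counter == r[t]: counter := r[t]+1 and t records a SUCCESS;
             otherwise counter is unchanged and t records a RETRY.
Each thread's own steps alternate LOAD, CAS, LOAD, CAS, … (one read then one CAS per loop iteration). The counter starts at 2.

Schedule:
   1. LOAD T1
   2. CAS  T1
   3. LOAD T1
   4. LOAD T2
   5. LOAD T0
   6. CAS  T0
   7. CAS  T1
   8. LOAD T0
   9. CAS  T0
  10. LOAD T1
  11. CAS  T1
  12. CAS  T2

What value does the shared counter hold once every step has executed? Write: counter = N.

1. LOAD T1 → mem=2 r[T1]=2 [LOAD]
2. CAS T1 → mem=3 r[T1]=2 [OK]
3. LOAD T1 → mem=3 r[T1]=3 [LOAD]
4. LOAD T2 → mem=3 r[T2]=3 [LOAD]
5. LOAD T0 → mem=3 r[T0]=3 [LOAD]
6. CAS T0 → mem=4 r[T0]=3 [OK]
7. CAS T1 → mem=4 r[T1]=3 [RETRY]
8. LOAD T0 → mem=4 r[T0]=4 [LOAD]
9. CAS T0 → mem=5 r[T0]=4 [OK]
10. LOAD T1 → mem=5 r[T1]=5 [LOAD]
11. CAS T1 → mem=6 r[T1]=5 [OK]
12. CAS T2 → mem=6 r[T2]=3 [RETRY]

counter = 6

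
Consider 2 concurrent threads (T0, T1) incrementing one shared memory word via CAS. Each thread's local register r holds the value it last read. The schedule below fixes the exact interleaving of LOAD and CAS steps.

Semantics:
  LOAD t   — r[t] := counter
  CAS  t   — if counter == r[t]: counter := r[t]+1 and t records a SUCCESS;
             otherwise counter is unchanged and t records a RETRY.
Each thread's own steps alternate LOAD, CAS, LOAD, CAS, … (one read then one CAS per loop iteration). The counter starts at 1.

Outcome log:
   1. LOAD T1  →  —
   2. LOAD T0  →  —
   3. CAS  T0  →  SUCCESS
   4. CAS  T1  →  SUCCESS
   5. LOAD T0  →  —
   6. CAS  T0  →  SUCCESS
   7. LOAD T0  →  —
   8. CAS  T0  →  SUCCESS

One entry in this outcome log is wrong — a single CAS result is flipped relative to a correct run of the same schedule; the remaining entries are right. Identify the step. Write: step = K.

step = 4

Reference trace:
#1 T1 reads 1
#2 T0 reads 1
#3 T0 CAS(1→2) writes; counter now 2
#4 T1 CAS(1→2) fails; counter now 2
#5 T0 reads 2
#6 T0 CAS(2→3) writes; counter now 3
#7 T0 reads 3
#8 T0 CAS(3→4) writes; counter now 4
Flip is step 4.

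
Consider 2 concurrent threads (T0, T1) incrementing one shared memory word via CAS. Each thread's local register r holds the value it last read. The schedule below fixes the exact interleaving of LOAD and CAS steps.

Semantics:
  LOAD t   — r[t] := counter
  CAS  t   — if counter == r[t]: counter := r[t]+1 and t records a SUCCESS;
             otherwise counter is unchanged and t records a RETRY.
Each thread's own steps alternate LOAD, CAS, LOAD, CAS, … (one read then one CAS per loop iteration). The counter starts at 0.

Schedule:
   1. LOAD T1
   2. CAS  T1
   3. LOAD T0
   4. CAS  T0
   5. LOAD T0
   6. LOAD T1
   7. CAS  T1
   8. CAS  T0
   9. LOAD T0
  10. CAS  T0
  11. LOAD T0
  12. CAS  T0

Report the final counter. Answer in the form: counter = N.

   1) LOAD T1:  M=0  r_T1=0
   2) CAS  T1:  M=1  r_T1=0 ✓
   3) LOAD T0:  M=1  r_T0=1
   4) CAS  T0:  M=2  r_T0=1 ✓
   5) LOAD T0:  M=2  r_T0=2
   6) LOAD T1:  M=2  r_T1=2
   7) CAS  T1:  M=3  r_T1=2 ✓
   8) CAS  T0:  M=3  r_T0=2 ✗
   9) LOAD T0:  M=3  r_T0=3
  10) CAS  T0:  M=4  r_T0=3 ✓
  11) LOAD T0:  M=4  r_T0=4
  12) CAS  T0:  M=5  r_T0=4 ✓

counter = 5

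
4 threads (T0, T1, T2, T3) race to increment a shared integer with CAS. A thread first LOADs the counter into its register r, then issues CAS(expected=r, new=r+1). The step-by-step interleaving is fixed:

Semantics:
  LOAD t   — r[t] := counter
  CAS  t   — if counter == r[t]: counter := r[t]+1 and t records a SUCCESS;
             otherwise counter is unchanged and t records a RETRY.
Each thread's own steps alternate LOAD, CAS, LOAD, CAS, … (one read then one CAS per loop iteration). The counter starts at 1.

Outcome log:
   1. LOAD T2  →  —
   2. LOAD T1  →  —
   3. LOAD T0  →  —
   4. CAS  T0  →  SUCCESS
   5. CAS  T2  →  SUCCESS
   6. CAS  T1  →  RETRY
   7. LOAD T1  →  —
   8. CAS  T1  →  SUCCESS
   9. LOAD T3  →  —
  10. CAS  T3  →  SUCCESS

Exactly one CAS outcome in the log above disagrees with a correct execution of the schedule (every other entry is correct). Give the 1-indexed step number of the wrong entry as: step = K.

step = 5

Reference trace:
step 1: T2 LOAD ⇒ load; ctr=1 reg=1
step 2: T1 LOAD ⇒ load; ctr=1 reg=1
step 3: T0 LOAD ⇒ load; ctr=1 reg=1
step 4: T0 CAS ⇒ ok; ctr=2 reg=1
step 5: T2 CAS ⇒ retry; ctr=2 reg=1
step 6: T1 CAS ⇒ retry; ctr=2 reg=1
step 7: T1 LOAD ⇒ load; ctr=2 reg=2
step 8: T1 CAS ⇒ ok; ctr=3 reg=2
step 9: T3 LOAD ⇒ load; ctr=3 reg=3
step 10: T3 CAS ⇒ ok; ctr=4 reg=3
Mismatch at 5.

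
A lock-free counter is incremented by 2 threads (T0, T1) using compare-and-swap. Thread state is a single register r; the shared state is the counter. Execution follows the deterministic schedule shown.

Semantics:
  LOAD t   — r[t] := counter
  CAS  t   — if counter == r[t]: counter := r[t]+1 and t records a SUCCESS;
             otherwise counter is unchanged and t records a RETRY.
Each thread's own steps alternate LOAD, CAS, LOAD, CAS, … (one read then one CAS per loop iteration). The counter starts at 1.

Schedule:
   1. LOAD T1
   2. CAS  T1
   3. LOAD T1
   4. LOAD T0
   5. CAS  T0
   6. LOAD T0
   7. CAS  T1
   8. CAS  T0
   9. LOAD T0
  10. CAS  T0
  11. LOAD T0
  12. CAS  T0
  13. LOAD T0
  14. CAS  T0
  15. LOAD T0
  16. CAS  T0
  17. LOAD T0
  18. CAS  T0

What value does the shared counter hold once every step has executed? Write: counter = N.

counter = 9

   1) LOAD T1:  M=1  r_T1=1
   2) CAS  T1:  M=2  r_T1=1 ✓
   3) LOAD T1:  M=2  r_T1=2
   4) LOAD T0:  M=2  r_T0=2
   5) CAS  T0:  M=3  r_T0=2 ✓
   6) LOAD T0:  M=3  r_T0=3
   7) CAS  T1:  M=3  r_T1=2 ✗
   8) CAS  T0:  M=4  r_T0=3 ✓
   9) LOAD T0:  M=4  r_T0=4
  10) CAS  T0:  M=5  r_T0=4 ✓
  11) LOAD T0:  M=5  r_T0=5
  12) CAS  T0:  M=6  r_T0=5 ✓
  13) LOAD T0:  M=6  r_T0=6
  14) CAS  T0:  M=7  r_T0=6 ✓
  15) LOAD T0:  M=7  r_T0=7
  16) CAS  T0:  M=8  r_T0=7 ✓
  17) LOAD T0:  M=8  r_T0=8
  18) CAS  T0:  M=9  r_T0=8 ✓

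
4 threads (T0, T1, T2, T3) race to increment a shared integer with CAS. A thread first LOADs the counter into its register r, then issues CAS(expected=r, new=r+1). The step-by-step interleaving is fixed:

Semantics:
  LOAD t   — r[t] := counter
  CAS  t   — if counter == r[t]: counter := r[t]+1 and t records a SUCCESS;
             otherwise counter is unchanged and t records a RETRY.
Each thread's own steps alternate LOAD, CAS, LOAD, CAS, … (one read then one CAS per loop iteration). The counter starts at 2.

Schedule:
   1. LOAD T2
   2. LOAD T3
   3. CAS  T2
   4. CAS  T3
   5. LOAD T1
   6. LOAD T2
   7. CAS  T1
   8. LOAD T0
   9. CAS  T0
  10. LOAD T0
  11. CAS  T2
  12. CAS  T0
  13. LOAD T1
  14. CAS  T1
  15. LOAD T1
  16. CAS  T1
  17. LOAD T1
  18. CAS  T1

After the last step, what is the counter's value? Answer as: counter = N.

[1] T2.load  rd  (counter 2, T2.r 2)
[2] T3.load  rd  (counter 2, T3.r 2)
[3] T2.cas  hit  (counter 3, T2.r 2)
[4] T3.cas  miss  (counter 3, T3.r 2)
[5] T1.load  rd  (counter 3, T1.r 3)
[6] T2.load  rd  (counter 3, T2.r 3)
[7] T1.cas  hit  (counter 4, T1.r 3)
[8] T0.load  rd  (counter 4, T0.r 4)
[9] T0.cas  hit  (counter 5, T0.r 4)
[10] T0.load  rd  (counter 5, T0.r 5)
[11] T2.cas  miss  (counter 5, T2.r 3)
[12] T0.cas  hit  (counter 6, T0.r 5)
[13] T1.load  rd  (counter 6, T1.r 6)
[14] T1.cas  hit  (counter 7, T1.r 6)
[15] T1.load  rd  (counter 7, T1.r 7)
[16] T1.cas  hit  (counter 8, T1.r 7)
[17] T1.load  rd  (counter 8, T1.r 8)
[18] T1.cas  hit  (counter 9, T1.r 8)

counter = 9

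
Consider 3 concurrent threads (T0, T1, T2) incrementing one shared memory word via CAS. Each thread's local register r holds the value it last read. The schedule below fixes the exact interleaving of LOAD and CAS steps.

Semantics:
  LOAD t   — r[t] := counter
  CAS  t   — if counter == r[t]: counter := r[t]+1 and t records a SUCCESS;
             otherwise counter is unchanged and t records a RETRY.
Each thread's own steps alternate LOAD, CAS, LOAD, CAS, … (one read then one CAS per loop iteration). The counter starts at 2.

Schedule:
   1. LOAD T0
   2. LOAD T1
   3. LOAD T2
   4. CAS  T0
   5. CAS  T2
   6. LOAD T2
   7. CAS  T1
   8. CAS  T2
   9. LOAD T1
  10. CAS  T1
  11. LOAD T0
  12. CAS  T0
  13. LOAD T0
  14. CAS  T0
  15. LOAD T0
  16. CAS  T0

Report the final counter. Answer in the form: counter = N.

   1) LOAD T0:  M=2  r_T0=2
   2) LOAD T1:  M=2  r_T1=2
   3) LOAD T2:  M=2  r_T2=2
   4) CAS  T0:  M=3  r_T0=2 ✓
   5) CAS  T2:  M=3  r_T2=2 ✗
   6) LOAD T2:  M=3  r_T2=3
   7) CAS  T1:  M=3  r_T1=2 ✗
   8) CAS  T2:  M=4  r_T2=3 ✓
   9) LOAD T1:  M=4  r_T1=4
  10) CAS  T1:  M=5  r_T1=4 ✓
  11) LOAD T0:  M=5  r_T0=5
  12) CAS  T0:  M=6  r_T0=5 ✓
  13) LOAD T0:  M=6  r_T0=6
  14) CAS  T0:  M=7  r_T0=6 ✓
  15) LOAD T0:  M=7  r_T0=7
  16) CAS  T0:  M=8  r_T0=7 ✓

counter = 8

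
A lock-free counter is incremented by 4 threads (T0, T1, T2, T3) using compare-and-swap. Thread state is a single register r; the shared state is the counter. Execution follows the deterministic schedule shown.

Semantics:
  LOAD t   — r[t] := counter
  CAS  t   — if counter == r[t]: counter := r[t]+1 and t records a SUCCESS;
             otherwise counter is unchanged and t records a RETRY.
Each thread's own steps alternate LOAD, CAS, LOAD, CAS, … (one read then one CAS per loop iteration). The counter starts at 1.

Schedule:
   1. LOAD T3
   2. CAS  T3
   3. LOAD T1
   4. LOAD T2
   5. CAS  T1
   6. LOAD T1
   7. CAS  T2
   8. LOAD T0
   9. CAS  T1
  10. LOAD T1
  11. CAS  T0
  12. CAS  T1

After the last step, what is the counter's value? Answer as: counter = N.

1. LOAD T3 → mem=1 r[T3]=1 [LOAD]
2. CAS T3 → mem=2 r[T3]=1 [OK]
3. LOAD T1 → mem=2 r[T1]=2 [LOAD]
4. LOAD T2 → mem=2 r[T2]=2 [LOAD]
5. CAS T1 → mem=3 r[T1]=2 [OK]
6. LOAD T1 → mem=3 r[T1]=3 [LOAD]
7. CAS T2 → mem=3 r[T2]=2 [RETRY]
8. LOAD T0 → mem=3 r[T0]=3 [LOAD]
9. CAS T1 → mem=4 r[T1]=3 [OK]
10. LOAD T1 → mem=4 r[T1]=4 [LOAD]
11. CAS T0 → mem=4 r[T0]=3 [RETRY]
12. CAS T1 → mem=5 r[T1]=4 [OK]

counter = 5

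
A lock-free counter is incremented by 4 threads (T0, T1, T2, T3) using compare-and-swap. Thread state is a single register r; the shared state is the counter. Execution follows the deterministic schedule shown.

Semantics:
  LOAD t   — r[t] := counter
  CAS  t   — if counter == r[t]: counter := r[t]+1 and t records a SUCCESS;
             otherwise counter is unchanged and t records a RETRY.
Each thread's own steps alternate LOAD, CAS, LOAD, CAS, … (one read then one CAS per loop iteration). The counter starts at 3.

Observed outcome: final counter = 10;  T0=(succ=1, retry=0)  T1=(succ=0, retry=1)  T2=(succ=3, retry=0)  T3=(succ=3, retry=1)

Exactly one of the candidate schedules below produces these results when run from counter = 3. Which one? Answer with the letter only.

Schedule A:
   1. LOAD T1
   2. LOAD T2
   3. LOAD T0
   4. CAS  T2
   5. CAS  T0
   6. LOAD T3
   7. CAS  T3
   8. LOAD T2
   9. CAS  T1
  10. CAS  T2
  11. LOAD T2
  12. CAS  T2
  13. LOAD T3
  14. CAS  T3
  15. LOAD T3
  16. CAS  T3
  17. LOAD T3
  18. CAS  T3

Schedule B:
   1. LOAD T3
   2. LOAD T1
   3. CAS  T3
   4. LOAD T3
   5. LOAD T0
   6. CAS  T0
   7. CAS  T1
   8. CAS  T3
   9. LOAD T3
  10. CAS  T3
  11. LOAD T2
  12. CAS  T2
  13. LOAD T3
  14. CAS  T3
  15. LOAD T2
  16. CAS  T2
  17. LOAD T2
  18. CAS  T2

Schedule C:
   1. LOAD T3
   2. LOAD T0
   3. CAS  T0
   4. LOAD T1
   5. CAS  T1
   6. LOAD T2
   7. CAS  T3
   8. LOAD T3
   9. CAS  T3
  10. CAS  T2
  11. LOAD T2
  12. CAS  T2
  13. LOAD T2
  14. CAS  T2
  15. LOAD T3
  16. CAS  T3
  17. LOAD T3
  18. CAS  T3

B

Tracing schedule B:
[1] T3.load  rd  (counter 3, T3.r 3)
[2] T1.load  rd  (counter 3, T1.r 3)
[3] T3.cas  hit  (counter 4, T3.r 3)
[4] T3.load  rd  (counter 4, T3.r 4)
[5] T0.load  rd  (counter 4, T0.r 4)
[6] T0.cas  hit  (counter 5, T0.r 4)
[7] T1.cas  miss  (counter 5, T1.r 3)
[8] T3.cas  miss  (counter 5, T3.r 4)
[9] T3.load  rd  (counter 5, T3.r 5)
[10] T3.cas  hit  (counter 6, T3.r 5)
[11] T2.load  rd  (counter 6, T2.r 6)
[12] T2.cas  hit  (counter 7, T2.r 6)
[13] T3.load  rd  (counter 7, T3.r 7)
[14] T3.cas  hit  (counter 8, T3.r 7)
[15] T2.load  rd  (counter 8, T2.r 8)
[16] T2.cas  hit  (counter 9, T2.r 8)
[17] T2.load  rd  (counter 9, T2.r 9)
[18] T2.cas  hit  (counter 10, T2.r 9)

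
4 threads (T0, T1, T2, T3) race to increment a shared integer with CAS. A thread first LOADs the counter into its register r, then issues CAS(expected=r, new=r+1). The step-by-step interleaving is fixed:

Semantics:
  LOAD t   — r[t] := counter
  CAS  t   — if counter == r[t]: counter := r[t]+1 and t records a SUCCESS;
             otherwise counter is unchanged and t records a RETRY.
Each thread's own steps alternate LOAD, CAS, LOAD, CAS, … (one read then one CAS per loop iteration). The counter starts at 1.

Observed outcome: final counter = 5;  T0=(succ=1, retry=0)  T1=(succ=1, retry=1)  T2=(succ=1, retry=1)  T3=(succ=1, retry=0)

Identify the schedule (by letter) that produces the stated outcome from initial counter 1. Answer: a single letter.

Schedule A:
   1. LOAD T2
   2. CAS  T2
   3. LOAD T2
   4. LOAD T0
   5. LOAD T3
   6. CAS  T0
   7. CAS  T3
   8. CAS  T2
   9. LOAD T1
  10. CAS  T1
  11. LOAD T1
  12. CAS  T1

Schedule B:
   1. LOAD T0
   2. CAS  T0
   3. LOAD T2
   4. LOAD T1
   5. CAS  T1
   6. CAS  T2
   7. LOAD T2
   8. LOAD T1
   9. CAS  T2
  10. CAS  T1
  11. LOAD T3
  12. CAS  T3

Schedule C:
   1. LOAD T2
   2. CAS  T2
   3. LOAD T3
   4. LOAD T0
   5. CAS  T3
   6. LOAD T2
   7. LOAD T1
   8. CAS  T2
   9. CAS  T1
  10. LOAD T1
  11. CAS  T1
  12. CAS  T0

B

Simulating candidate B:
1. LOAD T0 → mem=1 r[T0]=1 [LOAD]
2. CAS T0 → mem=2 r[T0]=1 [OK]
3. LOAD T2 → mem=2 r[T2]=2 [LOAD]
4. LOAD T1 → mem=2 r[T1]=2 [LOAD]
5. CAS T1 → mem=3 r[T1]=2 [OK]
6. CAS T2 → mem=3 r[T2]=2 [RETRY]
7. LOAD T2 → mem=3 r[T2]=3 [LOAD]
8. LOAD T1 → mem=3 r[T1]=3 [LOAD]
9. CAS T2 → mem=4 r[T2]=3 [OK]
10. CAS T1 → mem=4 r[T1]=3 [RETRY]
11. LOAD T3 → mem=4 r[T3]=4 [LOAD]
12. CAS T3 → mem=5 r[T3]=4 [OK]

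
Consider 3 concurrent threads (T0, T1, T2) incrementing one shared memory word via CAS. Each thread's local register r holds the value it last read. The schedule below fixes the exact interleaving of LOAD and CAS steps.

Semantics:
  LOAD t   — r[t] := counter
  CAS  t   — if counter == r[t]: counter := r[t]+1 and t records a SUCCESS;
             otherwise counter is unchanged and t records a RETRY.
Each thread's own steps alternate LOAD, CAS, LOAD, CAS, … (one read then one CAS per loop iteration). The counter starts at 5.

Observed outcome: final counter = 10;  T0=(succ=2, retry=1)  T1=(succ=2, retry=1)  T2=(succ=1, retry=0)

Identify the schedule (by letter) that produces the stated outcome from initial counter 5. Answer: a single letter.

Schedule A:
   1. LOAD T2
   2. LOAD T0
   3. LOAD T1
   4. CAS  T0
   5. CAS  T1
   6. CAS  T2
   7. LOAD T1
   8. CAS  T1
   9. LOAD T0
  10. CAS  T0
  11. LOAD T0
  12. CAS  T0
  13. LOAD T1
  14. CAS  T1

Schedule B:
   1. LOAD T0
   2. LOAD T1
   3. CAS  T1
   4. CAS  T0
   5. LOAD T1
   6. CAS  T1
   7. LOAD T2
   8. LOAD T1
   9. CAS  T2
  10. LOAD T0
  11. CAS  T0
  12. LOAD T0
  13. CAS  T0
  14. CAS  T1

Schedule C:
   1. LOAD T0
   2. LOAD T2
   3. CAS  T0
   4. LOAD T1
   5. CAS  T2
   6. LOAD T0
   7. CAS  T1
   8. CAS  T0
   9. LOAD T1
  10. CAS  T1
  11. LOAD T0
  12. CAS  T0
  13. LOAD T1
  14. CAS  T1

Tracing schedule B:
T0 LOAD — after: cnt=5, r=5 — load
T1 LOAD — after: cnt=5, r=5 — load
T1 CAS — after: cnt=6, r=5 — ok
T0 CAS — after: cnt=6, r=5 — retry
T1 LOAD — after: cnt=6, r=6 — load
T1 CAS — after: cnt=7, r=6 — ok
T2 LOAD — after: cnt=7, r=7 — load
T1 LOAD — after: cnt=7, r=7 — load
T2 CAS — after: cnt=8, r=7 — ok
T0 LOAD — after: cnt=8, r=8 — load
T0 CAS — after: cnt=9, r=8 — ok
T0 LOAD — after: cnt=9, r=9 — load
T0 CAS — after: cnt=10, r=9 — ok
T1 CAS — after: cnt=10, r=7 — retry

B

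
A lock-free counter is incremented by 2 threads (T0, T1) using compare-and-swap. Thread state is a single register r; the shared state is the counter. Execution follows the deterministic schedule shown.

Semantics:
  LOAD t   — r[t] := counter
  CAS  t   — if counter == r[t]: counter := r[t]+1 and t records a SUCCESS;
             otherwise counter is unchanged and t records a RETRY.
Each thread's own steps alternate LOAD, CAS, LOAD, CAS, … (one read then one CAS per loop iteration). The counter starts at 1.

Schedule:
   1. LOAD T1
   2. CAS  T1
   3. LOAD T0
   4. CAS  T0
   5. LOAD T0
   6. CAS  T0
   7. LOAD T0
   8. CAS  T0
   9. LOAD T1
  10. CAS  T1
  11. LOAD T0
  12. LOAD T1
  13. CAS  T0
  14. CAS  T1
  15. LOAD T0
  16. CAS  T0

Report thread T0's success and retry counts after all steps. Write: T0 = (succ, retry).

T1 LOAD — after: cnt=1, r=1 — load
T1 CAS — after: cnt=2, r=1 — ok
T0 LOAD — after: cnt=2, r=2 — load
T0 CAS — after: cnt=3, r=2 — ok
T0 LOAD — after: cnt=3, r=3 — load
T0 CAS — after: cnt=4, r=3 — ok
T0 LOAD — after: cnt=4, r=4 — load
T0 CAS — after: cnt=5, r=4 — ok
T1 LOAD — after: cnt=5, r=5 — load
T1 CAS — after: cnt=6, r=5 — ok
T0 LOAD — after: cnt=6, r=6 — load
T1 LOAD — after: cnt=6, r=6 — load
T0 CAS — after: cnt=7, r=6 — ok
T1 CAS — after: cnt=7, r=6 — retry
T0 LOAD — after: cnt=7, r=7 — load
T0 CAS — after: cnt=8, r=7 — ok

T0 = (5, 0)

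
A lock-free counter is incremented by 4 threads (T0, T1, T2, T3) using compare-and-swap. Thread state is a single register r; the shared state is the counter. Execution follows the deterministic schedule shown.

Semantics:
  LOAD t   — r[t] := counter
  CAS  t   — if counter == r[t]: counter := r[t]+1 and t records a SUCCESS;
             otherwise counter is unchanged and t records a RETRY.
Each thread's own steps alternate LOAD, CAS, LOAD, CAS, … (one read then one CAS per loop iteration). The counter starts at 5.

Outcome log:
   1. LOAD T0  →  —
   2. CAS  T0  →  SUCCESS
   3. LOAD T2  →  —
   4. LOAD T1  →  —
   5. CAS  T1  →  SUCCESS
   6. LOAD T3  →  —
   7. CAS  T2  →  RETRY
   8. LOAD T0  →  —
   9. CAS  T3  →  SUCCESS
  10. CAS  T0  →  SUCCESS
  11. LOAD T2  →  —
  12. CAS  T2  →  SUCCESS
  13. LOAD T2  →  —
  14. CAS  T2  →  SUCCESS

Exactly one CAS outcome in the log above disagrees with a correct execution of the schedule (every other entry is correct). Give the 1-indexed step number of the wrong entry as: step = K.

Correct run:
step 1: T0 LOAD ⇒ load; ctr=5 reg=5
step 2: T0 CAS ⇒ ok; ctr=6 reg=5
step 3: T2 LOAD ⇒ load; ctr=6 reg=6
step 4: T1 LOAD ⇒ load; ctr=6 reg=6
step 5: T1 CAS ⇒ ok; ctr=7 reg=6
step 6: T3 LOAD ⇒ load; ctr=7 reg=7
step 7: T2 CAS ⇒ retry; ctr=7 reg=6
step 8: T0 LOAD ⇒ load; ctr=7 reg=7
step 9: T3 CAS ⇒ ok; ctr=8 reg=7
step 10: T0 CAS ⇒ retry; ctr=8 reg=7
step 11: T2 LOAD ⇒ load; ctr=8 reg=8
step 12: T2 CAS ⇒ ok; ctr=9 reg=8
step 13: T2 LOAD ⇒ load; ctr=9 reg=9
step 14: T2 CAS ⇒ ok; ctr=10 reg=9
Mismatch at 10.

step = 10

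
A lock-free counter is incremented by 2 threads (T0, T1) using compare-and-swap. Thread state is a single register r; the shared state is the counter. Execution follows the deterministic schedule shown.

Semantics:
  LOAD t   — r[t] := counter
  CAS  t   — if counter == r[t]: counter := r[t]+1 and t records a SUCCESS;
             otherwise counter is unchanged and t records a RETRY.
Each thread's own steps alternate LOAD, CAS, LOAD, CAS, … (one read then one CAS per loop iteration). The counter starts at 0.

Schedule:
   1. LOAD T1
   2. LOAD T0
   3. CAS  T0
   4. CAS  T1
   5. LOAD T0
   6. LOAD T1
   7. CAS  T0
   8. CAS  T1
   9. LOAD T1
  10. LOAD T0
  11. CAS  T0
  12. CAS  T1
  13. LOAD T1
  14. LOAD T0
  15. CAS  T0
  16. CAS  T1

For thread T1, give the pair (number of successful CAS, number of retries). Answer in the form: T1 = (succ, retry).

1. LOAD T1 → mem=0 r[T1]=0 [LOAD]
2. LOAD T0 → mem=0 r[T0]=0 [LOAD]
3. CAS T0 → mem=1 r[T0]=0 [OK]
4. CAS T1 → mem=1 r[T1]=0 [RETRY]
5. LOAD T0 → mem=1 r[T0]=1 [LOAD]
6. LOAD T1 → mem=1 r[T1]=1 [LOAD]
7. CAS T0 → mem=2 r[T0]=1 [OK]
8. CAS T1 → mem=2 r[T1]=1 [RETRY]
9. LOAD T1 → mem=2 r[T1]=2 [LOAD]
10. LOAD T0 → mem=2 r[T0]=2 [LOAD]
11. CAS T0 → mem=3 r[T0]=2 [OK]
12. CAS T1 → mem=3 r[T1]=2 [RETRY]
13. LOAD T1 → mem=3 r[T1]=3 [LOAD]
14. LOAD T0 → mem=3 r[T0]=3 [LOAD]
15. CAS T0 → mem=4 r[T0]=3 [OK]
16. CAS T1 → mem=4 r[T1]=3 [RETRY]

T1 = (0, 4)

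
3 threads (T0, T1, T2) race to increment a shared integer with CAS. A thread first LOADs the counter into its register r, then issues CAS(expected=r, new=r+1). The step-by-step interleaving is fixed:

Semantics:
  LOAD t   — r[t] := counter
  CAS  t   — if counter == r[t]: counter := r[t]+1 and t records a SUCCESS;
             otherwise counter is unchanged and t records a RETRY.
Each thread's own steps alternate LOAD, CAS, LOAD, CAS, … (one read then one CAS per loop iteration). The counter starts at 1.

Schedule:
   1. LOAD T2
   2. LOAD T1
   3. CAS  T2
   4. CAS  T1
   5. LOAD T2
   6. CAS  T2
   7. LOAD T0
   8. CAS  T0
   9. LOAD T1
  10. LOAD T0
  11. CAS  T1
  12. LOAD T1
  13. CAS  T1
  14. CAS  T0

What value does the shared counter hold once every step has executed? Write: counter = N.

counter = 6

step 1: T2 LOAD ⇒ load; ctr=1 reg=1
step 2: T1 LOAD ⇒ load; ctr=1 reg=1
step 3: T2 CAS ⇒ ok; ctr=2 reg=1
step 4: T1 CAS ⇒ retry; ctr=2 reg=1
step 5: T2 LOAD ⇒ load; ctr=2 reg=2
step 6: T2 CAS ⇒ ok; ctr=3 reg=2
step 7: T0 LOAD ⇒ load; ctr=3 reg=3
step 8: T0 CAS ⇒ ok; ctr=4 reg=3
step 9: T1 LOAD ⇒ load; ctr=4 reg=4
step 10: T0 LOAD ⇒ load; ctr=4 reg=4
step 11: T1 CAS ⇒ ok; ctr=5 reg=4
step 12: T1 LOAD ⇒ load; ctr=5 reg=5
step 13: T1 CAS ⇒ ok; ctr=6 reg=5
step 14: T0 CAS ⇒ retry; ctr=6 reg=4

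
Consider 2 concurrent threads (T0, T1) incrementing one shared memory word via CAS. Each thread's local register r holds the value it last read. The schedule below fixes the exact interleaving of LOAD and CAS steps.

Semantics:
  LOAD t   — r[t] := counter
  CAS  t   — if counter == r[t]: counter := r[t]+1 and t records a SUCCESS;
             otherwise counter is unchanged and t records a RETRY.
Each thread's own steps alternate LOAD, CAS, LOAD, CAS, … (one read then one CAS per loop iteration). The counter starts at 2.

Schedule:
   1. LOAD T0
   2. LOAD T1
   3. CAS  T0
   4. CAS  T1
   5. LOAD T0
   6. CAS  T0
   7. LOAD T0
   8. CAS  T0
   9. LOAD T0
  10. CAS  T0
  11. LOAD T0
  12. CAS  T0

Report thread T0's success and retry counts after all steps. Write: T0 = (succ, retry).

[1] T0.load  rd  (counter 2, T0.r 2)
[2] T1.load  rd  (counter 2, T1.r 2)
[3] T0.cas  hit  (counter 3, T0.r 2)
[4] T1.cas  miss  (counter 3, T1.r 2)
[5] T0.load  rd  (counter 3, T0.r 3)
[6] T0.cas  hit  (counter 4, T0.r 3)
[7] T0.load  rd  (counter 4, T0.r 4)
[8] T0.cas  hit  (counter 5, T0.r 4)
[9] T0.load  rd  (counter 5, T0.r 5)
[10] T0.cas  hit  (counter 6, T0.r 5)
[11] T0.load  rd  (counter 6, T0.r 6)
[12] T0.cas  hit  (counter 7, T0.r 6)

T0 = (5, 0)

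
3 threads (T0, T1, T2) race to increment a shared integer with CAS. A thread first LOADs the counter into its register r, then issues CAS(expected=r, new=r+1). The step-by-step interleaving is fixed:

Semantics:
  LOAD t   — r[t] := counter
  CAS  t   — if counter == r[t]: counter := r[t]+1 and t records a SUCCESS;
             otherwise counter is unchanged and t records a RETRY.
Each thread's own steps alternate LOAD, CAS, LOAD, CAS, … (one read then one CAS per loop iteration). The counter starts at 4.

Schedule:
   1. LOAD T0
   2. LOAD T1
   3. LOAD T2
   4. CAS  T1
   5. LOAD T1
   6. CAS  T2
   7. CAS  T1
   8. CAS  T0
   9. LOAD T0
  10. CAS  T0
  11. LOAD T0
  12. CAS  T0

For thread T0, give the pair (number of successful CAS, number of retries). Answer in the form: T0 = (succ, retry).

T0 = (2, 1)

T0 LOAD — after: cnt=4, r=4 — load
T1 LOAD — after: cnt=4, r=4 — load
T2 LOAD — after: cnt=4, r=4 — load
T1 CAS — after: cnt=5, r=4 — ok
T1 LOAD — after: cnt=5, r=5 — load
T2 CAS — after: cnt=5, r=4 — retry
T1 CAS — after: cnt=6, r=5 — ok
T0 CAS — after: cnt=6, r=4 — retry
T0 LOAD — after: cnt=6, r=6 — load
T0 CAS — after: cnt=7, r=6 — ok
T0 LOAD — after: cnt=7, r=7 — load
T0 CAS — after: cnt=8, r=7 — ok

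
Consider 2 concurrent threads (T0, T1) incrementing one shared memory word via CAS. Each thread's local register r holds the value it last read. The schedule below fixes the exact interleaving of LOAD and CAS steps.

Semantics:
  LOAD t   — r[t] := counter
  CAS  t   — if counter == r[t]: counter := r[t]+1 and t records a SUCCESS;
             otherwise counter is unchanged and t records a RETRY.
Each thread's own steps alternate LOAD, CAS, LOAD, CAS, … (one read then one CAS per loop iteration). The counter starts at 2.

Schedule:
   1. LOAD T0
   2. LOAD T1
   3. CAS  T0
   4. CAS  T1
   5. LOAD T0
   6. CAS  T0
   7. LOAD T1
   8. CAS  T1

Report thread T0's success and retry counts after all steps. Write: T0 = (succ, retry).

T0 = (2, 0)

1. LOAD T0 → mem=2 r[T0]=2 [LOAD]
2. LOAD T1 → mem=2 r[T1]=2 [LOAD]
3. CAS T0 → mem=3 r[T0]=2 [OK]
4. CAS T1 → mem=3 r[T1]=2 [RETRY]
5. LOAD T0 → mem=3 r[T0]=3 [LOAD]
6. CAS T0 → mem=4 r[T0]=3 [OK]
7. LOAD T1 → mem=4 r[T1]=4 [LOAD]
8. CAS T1 → mem=5 r[T1]=4 [OK]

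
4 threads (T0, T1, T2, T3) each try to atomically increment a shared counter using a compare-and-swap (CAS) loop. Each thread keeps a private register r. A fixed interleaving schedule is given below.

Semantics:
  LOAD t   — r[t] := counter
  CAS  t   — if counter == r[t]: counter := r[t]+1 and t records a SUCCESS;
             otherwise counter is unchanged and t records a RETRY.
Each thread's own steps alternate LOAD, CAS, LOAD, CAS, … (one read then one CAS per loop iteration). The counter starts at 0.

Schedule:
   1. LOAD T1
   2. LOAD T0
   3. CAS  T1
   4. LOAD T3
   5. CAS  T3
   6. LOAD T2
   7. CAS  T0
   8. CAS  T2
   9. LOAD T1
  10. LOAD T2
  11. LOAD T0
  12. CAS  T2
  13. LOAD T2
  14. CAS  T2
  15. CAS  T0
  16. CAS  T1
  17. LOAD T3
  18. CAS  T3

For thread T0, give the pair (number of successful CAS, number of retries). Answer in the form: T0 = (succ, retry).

[1] T1.load  rd  (counter 0, T1.r 0)
[2] T0.load  rd  (counter 0, T0.r 0)
[3] T1.cas  hit  (counter 1, T1.r 0)
[4] T3.load  rd  (counter 1, T3.r 1)
[5] T3.cas  hit  (counter 2, T3.r 1)
[6] T2.load  rd  (counter 2, T2.r 2)
[7] T0.cas  miss  (counter 2, T0.r 0)
[8] T2.cas  hit  (counter 3, T2.r 2)
[9] T1.load  rd  (counter 3, T1.r 3)
[10] T2.load  rd  (counter 3, T2.r 3)
[11] T0.load  rd  (counter 3, T0.r 3)
[12] T2.cas  hit  (counter 4, T2.r 3)
[13] T2.load  rd  (counter 4, T2.r 4)
[14] T2.cas  hit  (counter 5, T2.r 4)
[15] T0.cas  miss  (counter 5, T0.r 3)
[16] T1.cas  miss  (counter 5, T1.r 3)
[17] T3.load  rd  (counter 5, T3.r 5)
[18] T3.cas  hit  (counter 6, T3.r 5)

T0 = (0, 2)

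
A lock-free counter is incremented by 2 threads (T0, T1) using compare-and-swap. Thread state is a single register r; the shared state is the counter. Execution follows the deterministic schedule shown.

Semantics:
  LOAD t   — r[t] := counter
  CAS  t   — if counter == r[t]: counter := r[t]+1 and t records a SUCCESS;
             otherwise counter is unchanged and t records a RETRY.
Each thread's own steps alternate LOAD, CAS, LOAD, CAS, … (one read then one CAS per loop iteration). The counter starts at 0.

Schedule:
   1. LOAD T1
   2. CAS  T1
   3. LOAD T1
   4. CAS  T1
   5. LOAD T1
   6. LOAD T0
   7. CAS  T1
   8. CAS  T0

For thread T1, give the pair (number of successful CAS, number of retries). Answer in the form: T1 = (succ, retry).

T1 = (3, 0)

1. LOAD T1 → mem=0 r[T1]=0 [LOAD]
2. CAS T1 → mem=1 r[T1]=0 [OK]
3. LOAD T1 → mem=1 r[T1]=1 [LOAD]
4. CAS T1 → mem=2 r[T1]=1 [OK]
5. LOAD T1 → mem=2 r[T1]=2 [LOAD]
6. LOAD T0 → mem=2 r[T0]=2 [LOAD]
7. CAS T1 → mem=3 r[T1]=2 [OK]
8. CAS T0 → mem=3 r[T0]=2 [RETRY]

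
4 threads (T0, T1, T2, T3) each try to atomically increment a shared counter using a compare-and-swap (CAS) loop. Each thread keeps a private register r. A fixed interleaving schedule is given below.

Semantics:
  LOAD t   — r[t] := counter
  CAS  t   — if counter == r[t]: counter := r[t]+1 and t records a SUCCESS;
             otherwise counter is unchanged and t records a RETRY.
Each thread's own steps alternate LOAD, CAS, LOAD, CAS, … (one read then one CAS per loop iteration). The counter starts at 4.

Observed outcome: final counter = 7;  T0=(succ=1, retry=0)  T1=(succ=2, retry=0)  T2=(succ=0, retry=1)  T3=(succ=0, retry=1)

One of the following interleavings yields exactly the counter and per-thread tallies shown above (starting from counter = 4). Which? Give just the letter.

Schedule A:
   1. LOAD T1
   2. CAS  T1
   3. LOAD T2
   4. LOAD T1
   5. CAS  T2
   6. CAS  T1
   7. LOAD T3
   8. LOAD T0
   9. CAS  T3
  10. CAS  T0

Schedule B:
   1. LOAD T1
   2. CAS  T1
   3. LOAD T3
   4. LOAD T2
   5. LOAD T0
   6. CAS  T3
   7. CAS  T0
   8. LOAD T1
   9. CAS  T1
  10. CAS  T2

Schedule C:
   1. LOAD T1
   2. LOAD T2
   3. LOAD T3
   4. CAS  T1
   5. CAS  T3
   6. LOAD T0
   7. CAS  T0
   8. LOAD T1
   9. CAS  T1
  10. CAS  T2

C

Run C:
step 1: T1 LOAD ⇒ load; ctr=4 reg=4
step 2: T2 LOAD ⇒ load; ctr=4 reg=4
step 3: T3 LOAD ⇒ load; ctr=4 reg=4
step 4: T1 CAS ⇒ ok; ctr=5 reg=4
step 5: T3 CAS ⇒ retry; ctr=5 reg=4
step 6: T0 LOAD ⇒ load; ctr=5 reg=5
step 7: T0 CAS ⇒ ok; ctr=6 reg=5
step 8: T1 LOAD ⇒ load; ctr=6 reg=6
step 9: T1 CAS ⇒ ok; ctr=7 reg=6
step 10: T2 CAS ⇒ retry; ctr=7 reg=4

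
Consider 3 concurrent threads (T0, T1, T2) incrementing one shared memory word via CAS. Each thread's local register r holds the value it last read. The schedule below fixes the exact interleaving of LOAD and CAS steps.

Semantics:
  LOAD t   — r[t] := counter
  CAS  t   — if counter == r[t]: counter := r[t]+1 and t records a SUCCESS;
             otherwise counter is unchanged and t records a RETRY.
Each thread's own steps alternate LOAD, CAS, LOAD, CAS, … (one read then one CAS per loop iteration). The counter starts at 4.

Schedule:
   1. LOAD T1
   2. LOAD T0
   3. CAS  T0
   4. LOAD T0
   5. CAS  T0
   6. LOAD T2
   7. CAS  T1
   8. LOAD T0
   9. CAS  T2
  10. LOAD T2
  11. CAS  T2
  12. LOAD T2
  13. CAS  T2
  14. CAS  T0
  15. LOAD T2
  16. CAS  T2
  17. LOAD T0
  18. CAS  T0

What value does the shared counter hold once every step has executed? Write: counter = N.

counter = 11

T1 LOAD — after: cnt=4, r=4 — load
T0 LOAD — after: cnt=4, r=4 — load
T0 CAS — after: cnt=5, r=4 — ok
T0 LOAD — after: cnt=5, r=5 — load
T0 CAS — after: cnt=6, r=5 — ok
T2 LOAD — after: cnt=6, r=6 — load
T1 CAS — after: cnt=6, r=4 — retry
T0 LOAD — after: cnt=6, r=6 — load
T2 CAS — after: cnt=7, r=6 — ok
T2 LOAD — after: cnt=7, r=7 — load
T2 CAS — after: cnt=8, r=7 — ok
T2 LOAD — after: cnt=8, r=8 — load
T2 CAS — after: cnt=9, r=8 — ok
T0 CAS — after: cnt=9, r=6 — retry
T2 LOAD — after: cnt=9, r=9 — load
T2 CAS — after: cnt=10, r=9 — ok
T0 LOAD — after: cnt=10, r=10 — load
T0 CAS — after: cnt=11, r=10 — ok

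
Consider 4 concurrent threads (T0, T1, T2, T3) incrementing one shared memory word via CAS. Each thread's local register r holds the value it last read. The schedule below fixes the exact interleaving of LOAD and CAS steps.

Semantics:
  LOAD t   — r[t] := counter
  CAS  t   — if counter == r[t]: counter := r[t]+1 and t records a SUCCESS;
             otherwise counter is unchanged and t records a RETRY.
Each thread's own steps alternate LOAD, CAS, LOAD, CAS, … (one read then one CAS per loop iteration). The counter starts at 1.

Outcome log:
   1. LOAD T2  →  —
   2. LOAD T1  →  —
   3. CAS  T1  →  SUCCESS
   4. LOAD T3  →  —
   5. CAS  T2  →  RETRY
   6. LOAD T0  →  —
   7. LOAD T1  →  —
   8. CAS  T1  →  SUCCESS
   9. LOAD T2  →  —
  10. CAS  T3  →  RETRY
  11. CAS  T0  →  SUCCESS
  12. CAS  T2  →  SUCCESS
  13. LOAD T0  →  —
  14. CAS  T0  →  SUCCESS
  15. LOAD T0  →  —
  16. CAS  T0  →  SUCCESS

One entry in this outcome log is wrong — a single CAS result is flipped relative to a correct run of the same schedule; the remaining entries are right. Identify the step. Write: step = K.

step = 11

Reference trace:
T2 LOAD — after: cnt=1, r=1 — load
T1 LOAD — after: cnt=1, r=1 — load
T1 CAS — after: cnt=2, r=1 — ok
T3 LOAD — after: cnt=2, r=2 — load
T2 CAS — after: cnt=2, r=1 — retry
T0 LOAD — after: cnt=2, r=2 — load
T1 LOAD — after: cnt=2, r=2 — load
T1 CAS — after: cnt=3, r=2 — ok
T2 LOAD — after: cnt=3, r=3 — load
T3 CAS — after: cnt=3, r=2 — retry
T0 CAS — after: cnt=3, r=2 — retry
T2 CAS — after: cnt=4, r=3 — ok
T0 LOAD — after: cnt=4, r=4 — load
T0 CAS — after: cnt=5, r=4 — ok
T0 LOAD — after: cnt=5, r=5 — load
T0 CAS — after: cnt=6, r=5 — ok
Log disagrees first at step 11.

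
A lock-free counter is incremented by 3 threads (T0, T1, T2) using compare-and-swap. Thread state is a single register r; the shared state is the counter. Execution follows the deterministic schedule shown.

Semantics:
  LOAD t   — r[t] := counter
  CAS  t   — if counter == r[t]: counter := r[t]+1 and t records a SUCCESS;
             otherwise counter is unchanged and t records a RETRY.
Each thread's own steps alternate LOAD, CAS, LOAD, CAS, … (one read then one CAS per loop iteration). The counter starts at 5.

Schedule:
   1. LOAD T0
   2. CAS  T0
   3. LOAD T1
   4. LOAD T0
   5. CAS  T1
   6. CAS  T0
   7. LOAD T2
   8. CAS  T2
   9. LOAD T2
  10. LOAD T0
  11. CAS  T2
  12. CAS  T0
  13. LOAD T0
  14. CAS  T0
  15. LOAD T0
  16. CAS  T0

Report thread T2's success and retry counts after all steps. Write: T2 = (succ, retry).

T2 = (2, 0)

   1) LOAD T0:  M=5  r_T0=5
   2) CAS  T0:  M=6  r_T0=5 ✓
   3) LOAD T1:  M=6  r_T1=6
   4) LOAD T0:  M=6  r_T0=6
   5) CAS  T1:  M=7  r_T1=6 ✓
   6) CAS  T0:  M=7  r_T0=6 ✗
   7) LOAD T2:  M=7  r_T2=7
   8) CAS  T2:  M=8  r_T2=7 ✓
   9) LOAD T2:  M=8  r_T2=8
  10) LOAD T0:  M=8  r_T0=8
  11) CAS  T2:  M=9  r_T2=8 ✓
  12) CAS  T0:  M=9  r_T0=8 ✗
  13) LOAD T0:  M=9  r_T0=9
  14) CAS  T0:  M=10  r_T0=9 ✓
  15) LOAD T0:  M=10  r_T0=10
  16) CAS  T0:  M=11  r_T0=10 ✓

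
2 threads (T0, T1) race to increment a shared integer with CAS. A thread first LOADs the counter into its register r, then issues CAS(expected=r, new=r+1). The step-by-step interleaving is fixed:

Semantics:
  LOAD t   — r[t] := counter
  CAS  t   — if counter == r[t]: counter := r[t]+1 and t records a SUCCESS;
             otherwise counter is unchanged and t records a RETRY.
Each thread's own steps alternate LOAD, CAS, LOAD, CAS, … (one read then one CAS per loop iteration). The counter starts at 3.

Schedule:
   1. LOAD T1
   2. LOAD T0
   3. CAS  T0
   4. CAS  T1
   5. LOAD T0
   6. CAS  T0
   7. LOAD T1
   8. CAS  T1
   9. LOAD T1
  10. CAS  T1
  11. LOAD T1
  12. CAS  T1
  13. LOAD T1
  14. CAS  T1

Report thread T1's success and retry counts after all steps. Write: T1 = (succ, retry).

T1 = (4, 1)

[1] T1.load  rd  (counter 3, T1.r 3)
[2] T0.load  rd  (counter 3, T0.r 3)
[3] T0.cas  hit  (counter 4, T0.r 3)
[4] T1.cas  miss  (counter 4, T1.r 3)
[5] T0.load  rd  (counter 4, T0.r 4)
[6] T0.cas  hit  (counter 5, T0.r 4)
[7] T1.load  rd  (counter 5, T1.r 5)
[8] T1.cas  hit  (counter 6, T1.r 5)
[9] T1.load  rd  (counter 6, T1.r 6)
[10] T1.cas  hit  (counter 7, T1.r 6)
[11] T1.load  rd  (counter 7, T1.r 7)
[12] T1.cas  hit  (counter 8, T1.r 7)
[13] T1.load  rd  (counter 8, T1.r 8)
[14] T1.cas  hit  (counter 9, T1.r 8)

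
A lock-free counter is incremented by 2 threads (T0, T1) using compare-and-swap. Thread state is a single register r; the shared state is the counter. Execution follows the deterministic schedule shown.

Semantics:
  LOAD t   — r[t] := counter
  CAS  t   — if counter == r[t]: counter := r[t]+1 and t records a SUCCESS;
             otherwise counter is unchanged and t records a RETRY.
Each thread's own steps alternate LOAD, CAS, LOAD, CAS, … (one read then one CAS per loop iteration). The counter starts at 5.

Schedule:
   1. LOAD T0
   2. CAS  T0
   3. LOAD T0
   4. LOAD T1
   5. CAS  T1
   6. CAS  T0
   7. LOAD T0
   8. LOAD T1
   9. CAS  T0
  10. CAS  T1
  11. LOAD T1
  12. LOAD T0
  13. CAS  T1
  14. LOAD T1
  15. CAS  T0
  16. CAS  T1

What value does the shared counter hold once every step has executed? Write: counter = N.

counter = 10

[1] T0.load  rd  (counter 5, T0.r 5)
[2] T0.cas  hit  (counter 6, T0.r 5)
[3] T0.load  rd  (counter 6, T0.r 6)
[4] T1.load  rd  (counter 6, T1.r 6)
[5] T1.cas  hit  (counter 7, T1.r 6)
[6] T0.cas  miss  (counter 7, T0.r 6)
[7] T0.load  rd  (counter 7, T0.r 7)
[8] T1.load  rd  (counter 7, T1.r 7)
[9] T0.cas  hit  (counter 8, T0.r 7)
[10] T1.cas  miss  (counter 8, T1.r 7)
[11] T1.load  rd  (counter 8, T1.r 8)
[12] T0.load  rd  (counter 8, T0.r 8)
[13] T1.cas  hit  (counter 9, T1.r 8)
[14] T1.load  rd  (counter 9, T1.r 9)
[15] T0.cas  miss  (counter 9, T0.r 8)
[16] T1.cas  hit  (counter 10, T1.r 9)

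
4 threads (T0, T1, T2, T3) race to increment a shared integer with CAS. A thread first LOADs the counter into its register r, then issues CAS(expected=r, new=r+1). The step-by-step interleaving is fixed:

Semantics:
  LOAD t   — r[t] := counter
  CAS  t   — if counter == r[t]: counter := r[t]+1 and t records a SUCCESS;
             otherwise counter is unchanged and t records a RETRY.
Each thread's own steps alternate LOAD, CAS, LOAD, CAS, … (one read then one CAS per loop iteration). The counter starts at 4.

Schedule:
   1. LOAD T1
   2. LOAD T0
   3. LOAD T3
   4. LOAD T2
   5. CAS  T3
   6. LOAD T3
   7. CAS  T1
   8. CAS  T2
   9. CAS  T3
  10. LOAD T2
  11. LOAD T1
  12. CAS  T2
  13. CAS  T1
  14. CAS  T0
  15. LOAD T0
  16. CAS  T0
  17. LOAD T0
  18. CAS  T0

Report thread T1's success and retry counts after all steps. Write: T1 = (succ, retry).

   1) LOAD T1:  M=4  r_T1=4
   2) LOAD T0:  M=4  r_T0=4
   3) LOAD T3:  M=4  r_T3=4
   4) LOAD T2:  M=4  r_T2=4
   5) CAS  T3:  M=5  r_T3=4 ✓
   6) LOAD T3:  M=5  r_T3=5
   7) CAS  T1:  M=5  r_T1=4 ✗
   8) CAS  T2:  M=5  r_T2=4 ✗
   9) CAS  T3:  M=6  r_T3=5 ✓
  10) LOAD T2:  M=6  r_T2=6
  11) LOAD T1:  M=6  r_T1=6
  12) CAS  T2:  M=7  r_T2=6 ✓
  13) CAS  T1:  M=7  r_T1=6 ✗
  14) CAS  T0:  M=7  r_T0=4 ✗
  15) LOAD T0:  M=7  r_T0=7
  16) CAS  T0:  M=8  r_T0=7 ✓
  17) LOAD T0:  M=8  r_T0=8
  18) CAS  T0:  M=9  r_T0=8 ✓

T1 = (0, 2)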